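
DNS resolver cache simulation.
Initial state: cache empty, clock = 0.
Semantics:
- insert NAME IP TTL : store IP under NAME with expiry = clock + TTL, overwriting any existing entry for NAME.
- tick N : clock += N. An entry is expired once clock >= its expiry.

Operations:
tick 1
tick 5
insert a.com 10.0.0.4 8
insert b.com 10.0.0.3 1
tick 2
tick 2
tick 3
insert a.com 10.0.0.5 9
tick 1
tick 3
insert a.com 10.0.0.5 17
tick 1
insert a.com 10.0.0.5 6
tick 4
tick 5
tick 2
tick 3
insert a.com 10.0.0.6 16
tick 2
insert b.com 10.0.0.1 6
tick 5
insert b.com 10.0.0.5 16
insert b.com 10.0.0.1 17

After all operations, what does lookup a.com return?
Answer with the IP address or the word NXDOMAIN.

Op 1: tick 1 -> clock=1.
Op 2: tick 5 -> clock=6.
Op 3: insert a.com -> 10.0.0.4 (expiry=6+8=14). clock=6
Op 4: insert b.com -> 10.0.0.3 (expiry=6+1=7). clock=6
Op 5: tick 2 -> clock=8. purged={b.com}
Op 6: tick 2 -> clock=10.
Op 7: tick 3 -> clock=13.
Op 8: insert a.com -> 10.0.0.5 (expiry=13+9=22). clock=13
Op 9: tick 1 -> clock=14.
Op 10: tick 3 -> clock=17.
Op 11: insert a.com -> 10.0.0.5 (expiry=17+17=34). clock=17
Op 12: tick 1 -> clock=18.
Op 13: insert a.com -> 10.0.0.5 (expiry=18+6=24). clock=18
Op 14: tick 4 -> clock=22.
Op 15: tick 5 -> clock=27. purged={a.com}
Op 16: tick 2 -> clock=29.
Op 17: tick 3 -> clock=32.
Op 18: insert a.com -> 10.0.0.6 (expiry=32+16=48). clock=32
Op 19: tick 2 -> clock=34.
Op 20: insert b.com -> 10.0.0.1 (expiry=34+6=40). clock=34
Op 21: tick 5 -> clock=39.
Op 22: insert b.com -> 10.0.0.5 (expiry=39+16=55). clock=39
Op 23: insert b.com -> 10.0.0.1 (expiry=39+17=56). clock=39
lookup a.com: present, ip=10.0.0.6 expiry=48 > clock=39

Answer: 10.0.0.6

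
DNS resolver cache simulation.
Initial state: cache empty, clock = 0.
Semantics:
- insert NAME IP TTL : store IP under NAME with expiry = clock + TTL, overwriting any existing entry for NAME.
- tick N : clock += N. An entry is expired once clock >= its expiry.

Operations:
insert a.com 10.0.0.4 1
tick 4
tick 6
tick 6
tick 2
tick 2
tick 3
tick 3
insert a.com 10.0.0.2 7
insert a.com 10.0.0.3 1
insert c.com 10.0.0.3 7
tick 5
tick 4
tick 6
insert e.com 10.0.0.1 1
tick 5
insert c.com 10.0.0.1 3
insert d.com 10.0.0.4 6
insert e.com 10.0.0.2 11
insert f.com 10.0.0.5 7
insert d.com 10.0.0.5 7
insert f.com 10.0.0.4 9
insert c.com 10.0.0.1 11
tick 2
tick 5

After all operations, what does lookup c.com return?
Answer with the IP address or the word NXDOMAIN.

Answer: 10.0.0.1

Derivation:
Op 1: insert a.com -> 10.0.0.4 (expiry=0+1=1). clock=0
Op 2: tick 4 -> clock=4. purged={a.com}
Op 3: tick 6 -> clock=10.
Op 4: tick 6 -> clock=16.
Op 5: tick 2 -> clock=18.
Op 6: tick 2 -> clock=20.
Op 7: tick 3 -> clock=23.
Op 8: tick 3 -> clock=26.
Op 9: insert a.com -> 10.0.0.2 (expiry=26+7=33). clock=26
Op 10: insert a.com -> 10.0.0.3 (expiry=26+1=27). clock=26
Op 11: insert c.com -> 10.0.0.3 (expiry=26+7=33). clock=26
Op 12: tick 5 -> clock=31. purged={a.com}
Op 13: tick 4 -> clock=35. purged={c.com}
Op 14: tick 6 -> clock=41.
Op 15: insert e.com -> 10.0.0.1 (expiry=41+1=42). clock=41
Op 16: tick 5 -> clock=46. purged={e.com}
Op 17: insert c.com -> 10.0.0.1 (expiry=46+3=49). clock=46
Op 18: insert d.com -> 10.0.0.4 (expiry=46+6=52). clock=46
Op 19: insert e.com -> 10.0.0.2 (expiry=46+11=57). clock=46
Op 20: insert f.com -> 10.0.0.5 (expiry=46+7=53). clock=46
Op 21: insert d.com -> 10.0.0.5 (expiry=46+7=53). clock=46
Op 22: insert f.com -> 10.0.0.4 (expiry=46+9=55). clock=46
Op 23: insert c.com -> 10.0.0.1 (expiry=46+11=57). clock=46
Op 24: tick 2 -> clock=48.
Op 25: tick 5 -> clock=53. purged={d.com}
lookup c.com: present, ip=10.0.0.1 expiry=57 > clock=53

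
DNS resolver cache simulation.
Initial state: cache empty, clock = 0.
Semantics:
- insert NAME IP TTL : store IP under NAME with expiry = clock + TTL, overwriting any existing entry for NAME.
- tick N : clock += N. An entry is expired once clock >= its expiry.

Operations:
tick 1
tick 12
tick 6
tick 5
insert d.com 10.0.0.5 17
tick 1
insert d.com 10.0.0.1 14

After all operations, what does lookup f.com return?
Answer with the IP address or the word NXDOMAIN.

Op 1: tick 1 -> clock=1.
Op 2: tick 12 -> clock=13.
Op 3: tick 6 -> clock=19.
Op 4: tick 5 -> clock=24.
Op 5: insert d.com -> 10.0.0.5 (expiry=24+17=41). clock=24
Op 6: tick 1 -> clock=25.
Op 7: insert d.com -> 10.0.0.1 (expiry=25+14=39). clock=25
lookup f.com: not in cache (expired or never inserted)

Answer: NXDOMAIN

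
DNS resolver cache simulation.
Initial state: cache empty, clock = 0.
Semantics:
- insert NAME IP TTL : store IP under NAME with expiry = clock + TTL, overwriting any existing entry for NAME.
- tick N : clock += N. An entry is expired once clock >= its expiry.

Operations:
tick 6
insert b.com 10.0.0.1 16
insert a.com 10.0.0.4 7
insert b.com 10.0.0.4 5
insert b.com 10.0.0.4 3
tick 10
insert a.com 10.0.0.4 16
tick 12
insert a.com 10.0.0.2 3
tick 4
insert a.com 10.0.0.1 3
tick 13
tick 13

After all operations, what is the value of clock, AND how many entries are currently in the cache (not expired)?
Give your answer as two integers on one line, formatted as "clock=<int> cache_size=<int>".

Op 1: tick 6 -> clock=6.
Op 2: insert b.com -> 10.0.0.1 (expiry=6+16=22). clock=6
Op 3: insert a.com -> 10.0.0.4 (expiry=6+7=13). clock=6
Op 4: insert b.com -> 10.0.0.4 (expiry=6+5=11). clock=6
Op 5: insert b.com -> 10.0.0.4 (expiry=6+3=9). clock=6
Op 6: tick 10 -> clock=16. purged={a.com,b.com}
Op 7: insert a.com -> 10.0.0.4 (expiry=16+16=32). clock=16
Op 8: tick 12 -> clock=28.
Op 9: insert a.com -> 10.0.0.2 (expiry=28+3=31). clock=28
Op 10: tick 4 -> clock=32. purged={a.com}
Op 11: insert a.com -> 10.0.0.1 (expiry=32+3=35). clock=32
Op 12: tick 13 -> clock=45. purged={a.com}
Op 13: tick 13 -> clock=58.
Final clock = 58
Final cache (unexpired): {} -> size=0

Answer: clock=58 cache_size=0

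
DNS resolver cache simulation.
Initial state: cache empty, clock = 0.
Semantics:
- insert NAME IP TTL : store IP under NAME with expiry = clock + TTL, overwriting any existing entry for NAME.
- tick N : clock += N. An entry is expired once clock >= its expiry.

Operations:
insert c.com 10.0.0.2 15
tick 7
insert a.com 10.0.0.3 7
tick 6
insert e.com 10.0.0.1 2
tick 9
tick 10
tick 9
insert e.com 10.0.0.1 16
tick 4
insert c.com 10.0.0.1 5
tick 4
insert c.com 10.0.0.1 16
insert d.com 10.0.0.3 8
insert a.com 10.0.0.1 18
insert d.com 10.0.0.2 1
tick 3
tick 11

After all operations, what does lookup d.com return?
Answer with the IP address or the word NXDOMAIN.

Answer: NXDOMAIN

Derivation:
Op 1: insert c.com -> 10.0.0.2 (expiry=0+15=15). clock=0
Op 2: tick 7 -> clock=7.
Op 3: insert a.com -> 10.0.0.3 (expiry=7+7=14). clock=7
Op 4: tick 6 -> clock=13.
Op 5: insert e.com -> 10.0.0.1 (expiry=13+2=15). clock=13
Op 6: tick 9 -> clock=22. purged={a.com,c.com,e.com}
Op 7: tick 10 -> clock=32.
Op 8: tick 9 -> clock=41.
Op 9: insert e.com -> 10.0.0.1 (expiry=41+16=57). clock=41
Op 10: tick 4 -> clock=45.
Op 11: insert c.com -> 10.0.0.1 (expiry=45+5=50). clock=45
Op 12: tick 4 -> clock=49.
Op 13: insert c.com -> 10.0.0.1 (expiry=49+16=65). clock=49
Op 14: insert d.com -> 10.0.0.3 (expiry=49+8=57). clock=49
Op 15: insert a.com -> 10.0.0.1 (expiry=49+18=67). clock=49
Op 16: insert d.com -> 10.0.0.2 (expiry=49+1=50). clock=49
Op 17: tick 3 -> clock=52. purged={d.com}
Op 18: tick 11 -> clock=63. purged={e.com}
lookup d.com: not in cache (expired or never inserted)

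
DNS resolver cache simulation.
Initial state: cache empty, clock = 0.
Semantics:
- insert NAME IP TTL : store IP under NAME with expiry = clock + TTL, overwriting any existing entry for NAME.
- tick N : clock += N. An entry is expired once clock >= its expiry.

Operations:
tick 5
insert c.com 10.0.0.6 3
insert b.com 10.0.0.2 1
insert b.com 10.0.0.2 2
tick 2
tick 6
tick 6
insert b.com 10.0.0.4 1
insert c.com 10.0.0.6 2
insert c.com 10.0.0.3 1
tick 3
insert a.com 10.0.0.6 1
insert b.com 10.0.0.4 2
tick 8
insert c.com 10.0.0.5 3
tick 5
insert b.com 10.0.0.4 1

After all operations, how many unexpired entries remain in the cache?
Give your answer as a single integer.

Answer: 1

Derivation:
Op 1: tick 5 -> clock=5.
Op 2: insert c.com -> 10.0.0.6 (expiry=5+3=8). clock=5
Op 3: insert b.com -> 10.0.0.2 (expiry=5+1=6). clock=5
Op 4: insert b.com -> 10.0.0.2 (expiry=5+2=7). clock=5
Op 5: tick 2 -> clock=7. purged={b.com}
Op 6: tick 6 -> clock=13. purged={c.com}
Op 7: tick 6 -> clock=19.
Op 8: insert b.com -> 10.0.0.4 (expiry=19+1=20). clock=19
Op 9: insert c.com -> 10.0.0.6 (expiry=19+2=21). clock=19
Op 10: insert c.com -> 10.0.0.3 (expiry=19+1=20). clock=19
Op 11: tick 3 -> clock=22. purged={b.com,c.com}
Op 12: insert a.com -> 10.0.0.6 (expiry=22+1=23). clock=22
Op 13: insert b.com -> 10.0.0.4 (expiry=22+2=24). clock=22
Op 14: tick 8 -> clock=30. purged={a.com,b.com}
Op 15: insert c.com -> 10.0.0.5 (expiry=30+3=33). clock=30
Op 16: tick 5 -> clock=35. purged={c.com}
Op 17: insert b.com -> 10.0.0.4 (expiry=35+1=36). clock=35
Final cache (unexpired): {b.com} -> size=1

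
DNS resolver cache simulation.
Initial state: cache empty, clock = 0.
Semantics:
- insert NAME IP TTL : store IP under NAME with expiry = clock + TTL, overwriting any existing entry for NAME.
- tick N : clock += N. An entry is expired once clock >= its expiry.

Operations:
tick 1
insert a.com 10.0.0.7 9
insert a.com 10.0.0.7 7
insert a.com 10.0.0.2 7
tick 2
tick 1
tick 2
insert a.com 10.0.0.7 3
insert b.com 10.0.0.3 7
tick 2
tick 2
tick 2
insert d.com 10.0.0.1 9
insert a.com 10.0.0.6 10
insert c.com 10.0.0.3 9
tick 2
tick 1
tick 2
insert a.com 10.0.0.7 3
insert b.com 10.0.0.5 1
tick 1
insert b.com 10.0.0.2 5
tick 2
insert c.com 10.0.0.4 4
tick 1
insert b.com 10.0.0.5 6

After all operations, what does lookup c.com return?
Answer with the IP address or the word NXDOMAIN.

Op 1: tick 1 -> clock=1.
Op 2: insert a.com -> 10.0.0.7 (expiry=1+9=10). clock=1
Op 3: insert a.com -> 10.0.0.7 (expiry=1+7=8). clock=1
Op 4: insert a.com -> 10.0.0.2 (expiry=1+7=8). clock=1
Op 5: tick 2 -> clock=3.
Op 6: tick 1 -> clock=4.
Op 7: tick 2 -> clock=6.
Op 8: insert a.com -> 10.0.0.7 (expiry=6+3=9). clock=6
Op 9: insert b.com -> 10.0.0.3 (expiry=6+7=13). clock=6
Op 10: tick 2 -> clock=8.
Op 11: tick 2 -> clock=10. purged={a.com}
Op 12: tick 2 -> clock=12.
Op 13: insert d.com -> 10.0.0.1 (expiry=12+9=21). clock=12
Op 14: insert a.com -> 10.0.0.6 (expiry=12+10=22). clock=12
Op 15: insert c.com -> 10.0.0.3 (expiry=12+9=21). clock=12
Op 16: tick 2 -> clock=14. purged={b.com}
Op 17: tick 1 -> clock=15.
Op 18: tick 2 -> clock=17.
Op 19: insert a.com -> 10.0.0.7 (expiry=17+3=20). clock=17
Op 20: insert b.com -> 10.0.0.5 (expiry=17+1=18). clock=17
Op 21: tick 1 -> clock=18. purged={b.com}
Op 22: insert b.com -> 10.0.0.2 (expiry=18+5=23). clock=18
Op 23: tick 2 -> clock=20. purged={a.com}
Op 24: insert c.com -> 10.0.0.4 (expiry=20+4=24). clock=20
Op 25: tick 1 -> clock=21. purged={d.com}
Op 26: insert b.com -> 10.0.0.5 (expiry=21+6=27). clock=21
lookup c.com: present, ip=10.0.0.4 expiry=24 > clock=21

Answer: 10.0.0.4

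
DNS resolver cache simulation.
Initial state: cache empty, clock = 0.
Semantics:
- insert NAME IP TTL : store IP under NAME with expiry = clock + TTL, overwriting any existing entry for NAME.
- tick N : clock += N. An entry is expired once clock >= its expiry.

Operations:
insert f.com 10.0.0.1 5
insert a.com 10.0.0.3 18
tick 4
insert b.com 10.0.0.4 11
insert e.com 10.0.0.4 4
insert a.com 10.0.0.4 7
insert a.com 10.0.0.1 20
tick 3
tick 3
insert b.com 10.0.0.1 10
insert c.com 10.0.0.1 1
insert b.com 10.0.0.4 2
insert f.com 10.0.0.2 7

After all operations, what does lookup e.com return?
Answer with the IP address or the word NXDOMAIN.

Answer: NXDOMAIN

Derivation:
Op 1: insert f.com -> 10.0.0.1 (expiry=0+5=5). clock=0
Op 2: insert a.com -> 10.0.0.3 (expiry=0+18=18). clock=0
Op 3: tick 4 -> clock=4.
Op 4: insert b.com -> 10.0.0.4 (expiry=4+11=15). clock=4
Op 5: insert e.com -> 10.0.0.4 (expiry=4+4=8). clock=4
Op 6: insert a.com -> 10.0.0.4 (expiry=4+7=11). clock=4
Op 7: insert a.com -> 10.0.0.1 (expiry=4+20=24). clock=4
Op 8: tick 3 -> clock=7. purged={f.com}
Op 9: tick 3 -> clock=10. purged={e.com}
Op 10: insert b.com -> 10.0.0.1 (expiry=10+10=20). clock=10
Op 11: insert c.com -> 10.0.0.1 (expiry=10+1=11). clock=10
Op 12: insert b.com -> 10.0.0.4 (expiry=10+2=12). clock=10
Op 13: insert f.com -> 10.0.0.2 (expiry=10+7=17). clock=10
lookup e.com: not in cache (expired or never inserted)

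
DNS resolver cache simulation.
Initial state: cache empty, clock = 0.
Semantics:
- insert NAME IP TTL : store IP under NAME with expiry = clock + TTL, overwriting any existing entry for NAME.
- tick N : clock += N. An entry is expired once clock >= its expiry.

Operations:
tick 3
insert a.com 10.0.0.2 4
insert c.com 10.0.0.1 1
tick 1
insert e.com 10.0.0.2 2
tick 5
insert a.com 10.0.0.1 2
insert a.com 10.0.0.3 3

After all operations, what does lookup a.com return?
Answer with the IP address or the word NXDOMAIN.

Answer: 10.0.0.3

Derivation:
Op 1: tick 3 -> clock=3.
Op 2: insert a.com -> 10.0.0.2 (expiry=3+4=7). clock=3
Op 3: insert c.com -> 10.0.0.1 (expiry=3+1=4). clock=3
Op 4: tick 1 -> clock=4. purged={c.com}
Op 5: insert e.com -> 10.0.0.2 (expiry=4+2=6). clock=4
Op 6: tick 5 -> clock=9. purged={a.com,e.com}
Op 7: insert a.com -> 10.0.0.1 (expiry=9+2=11). clock=9
Op 8: insert a.com -> 10.0.0.3 (expiry=9+3=12). clock=9
lookup a.com: present, ip=10.0.0.3 expiry=12 > clock=9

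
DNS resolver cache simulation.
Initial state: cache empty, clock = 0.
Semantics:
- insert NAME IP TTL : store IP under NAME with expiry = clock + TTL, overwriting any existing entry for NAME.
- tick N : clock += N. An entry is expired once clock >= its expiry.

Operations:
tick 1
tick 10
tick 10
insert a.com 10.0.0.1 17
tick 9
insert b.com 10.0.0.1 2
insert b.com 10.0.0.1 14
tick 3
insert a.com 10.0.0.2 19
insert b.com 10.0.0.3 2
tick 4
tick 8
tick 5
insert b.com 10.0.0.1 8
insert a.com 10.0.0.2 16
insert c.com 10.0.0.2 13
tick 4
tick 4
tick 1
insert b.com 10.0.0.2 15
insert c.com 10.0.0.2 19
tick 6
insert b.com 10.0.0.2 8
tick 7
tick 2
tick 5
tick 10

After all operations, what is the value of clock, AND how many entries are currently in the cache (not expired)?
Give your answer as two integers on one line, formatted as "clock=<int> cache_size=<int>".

Op 1: tick 1 -> clock=1.
Op 2: tick 10 -> clock=11.
Op 3: tick 10 -> clock=21.
Op 4: insert a.com -> 10.0.0.1 (expiry=21+17=38). clock=21
Op 5: tick 9 -> clock=30.
Op 6: insert b.com -> 10.0.0.1 (expiry=30+2=32). clock=30
Op 7: insert b.com -> 10.0.0.1 (expiry=30+14=44). clock=30
Op 8: tick 3 -> clock=33.
Op 9: insert a.com -> 10.0.0.2 (expiry=33+19=52). clock=33
Op 10: insert b.com -> 10.0.0.3 (expiry=33+2=35). clock=33
Op 11: tick 4 -> clock=37. purged={b.com}
Op 12: tick 8 -> clock=45.
Op 13: tick 5 -> clock=50.
Op 14: insert b.com -> 10.0.0.1 (expiry=50+8=58). clock=50
Op 15: insert a.com -> 10.0.0.2 (expiry=50+16=66). clock=50
Op 16: insert c.com -> 10.0.0.2 (expiry=50+13=63). clock=50
Op 17: tick 4 -> clock=54.
Op 18: tick 4 -> clock=58. purged={b.com}
Op 19: tick 1 -> clock=59.
Op 20: insert b.com -> 10.0.0.2 (expiry=59+15=74). clock=59
Op 21: insert c.com -> 10.0.0.2 (expiry=59+19=78). clock=59
Op 22: tick 6 -> clock=65.
Op 23: insert b.com -> 10.0.0.2 (expiry=65+8=73). clock=65
Op 24: tick 7 -> clock=72. purged={a.com}
Op 25: tick 2 -> clock=74. purged={b.com}
Op 26: tick 5 -> clock=79. purged={c.com}
Op 27: tick 10 -> clock=89.
Final clock = 89
Final cache (unexpired): {} -> size=0

Answer: clock=89 cache_size=0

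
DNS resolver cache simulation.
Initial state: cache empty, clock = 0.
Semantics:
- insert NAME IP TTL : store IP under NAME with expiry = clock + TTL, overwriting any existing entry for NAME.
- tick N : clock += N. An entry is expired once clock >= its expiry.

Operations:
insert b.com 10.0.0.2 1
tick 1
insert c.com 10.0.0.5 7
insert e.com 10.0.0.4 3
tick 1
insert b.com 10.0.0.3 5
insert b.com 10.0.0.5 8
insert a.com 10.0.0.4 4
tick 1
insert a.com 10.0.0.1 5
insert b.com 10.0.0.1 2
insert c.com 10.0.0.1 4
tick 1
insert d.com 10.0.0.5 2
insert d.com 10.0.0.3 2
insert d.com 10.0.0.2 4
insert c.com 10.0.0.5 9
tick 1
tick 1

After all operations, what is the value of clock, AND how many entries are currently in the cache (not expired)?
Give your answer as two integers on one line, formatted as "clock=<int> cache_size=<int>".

Answer: clock=6 cache_size=3

Derivation:
Op 1: insert b.com -> 10.0.0.2 (expiry=0+1=1). clock=0
Op 2: tick 1 -> clock=1. purged={b.com}
Op 3: insert c.com -> 10.0.0.5 (expiry=1+7=8). clock=1
Op 4: insert e.com -> 10.0.0.4 (expiry=1+3=4). clock=1
Op 5: tick 1 -> clock=2.
Op 6: insert b.com -> 10.0.0.3 (expiry=2+5=7). clock=2
Op 7: insert b.com -> 10.0.0.5 (expiry=2+8=10). clock=2
Op 8: insert a.com -> 10.0.0.4 (expiry=2+4=6). clock=2
Op 9: tick 1 -> clock=3.
Op 10: insert a.com -> 10.0.0.1 (expiry=3+5=8). clock=3
Op 11: insert b.com -> 10.0.0.1 (expiry=3+2=5). clock=3
Op 12: insert c.com -> 10.0.0.1 (expiry=3+4=7). clock=3
Op 13: tick 1 -> clock=4. purged={e.com}
Op 14: insert d.com -> 10.0.0.5 (expiry=4+2=6). clock=4
Op 15: insert d.com -> 10.0.0.3 (expiry=4+2=6). clock=4
Op 16: insert d.com -> 10.0.0.2 (expiry=4+4=8). clock=4
Op 17: insert c.com -> 10.0.0.5 (expiry=4+9=13). clock=4
Op 18: tick 1 -> clock=5. purged={b.com}
Op 19: tick 1 -> clock=6.
Final clock = 6
Final cache (unexpired): {a.com,c.com,d.com} -> size=3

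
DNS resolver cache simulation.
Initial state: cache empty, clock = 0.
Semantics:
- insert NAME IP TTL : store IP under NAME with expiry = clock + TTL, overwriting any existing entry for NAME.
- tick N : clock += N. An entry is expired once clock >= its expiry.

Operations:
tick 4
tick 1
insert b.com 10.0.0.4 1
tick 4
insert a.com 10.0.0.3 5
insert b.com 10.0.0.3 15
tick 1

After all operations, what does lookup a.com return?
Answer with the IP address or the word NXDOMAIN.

Op 1: tick 4 -> clock=4.
Op 2: tick 1 -> clock=5.
Op 3: insert b.com -> 10.0.0.4 (expiry=5+1=6). clock=5
Op 4: tick 4 -> clock=9. purged={b.com}
Op 5: insert a.com -> 10.0.0.3 (expiry=9+5=14). clock=9
Op 6: insert b.com -> 10.0.0.3 (expiry=9+15=24). clock=9
Op 7: tick 1 -> clock=10.
lookup a.com: present, ip=10.0.0.3 expiry=14 > clock=10

Answer: 10.0.0.3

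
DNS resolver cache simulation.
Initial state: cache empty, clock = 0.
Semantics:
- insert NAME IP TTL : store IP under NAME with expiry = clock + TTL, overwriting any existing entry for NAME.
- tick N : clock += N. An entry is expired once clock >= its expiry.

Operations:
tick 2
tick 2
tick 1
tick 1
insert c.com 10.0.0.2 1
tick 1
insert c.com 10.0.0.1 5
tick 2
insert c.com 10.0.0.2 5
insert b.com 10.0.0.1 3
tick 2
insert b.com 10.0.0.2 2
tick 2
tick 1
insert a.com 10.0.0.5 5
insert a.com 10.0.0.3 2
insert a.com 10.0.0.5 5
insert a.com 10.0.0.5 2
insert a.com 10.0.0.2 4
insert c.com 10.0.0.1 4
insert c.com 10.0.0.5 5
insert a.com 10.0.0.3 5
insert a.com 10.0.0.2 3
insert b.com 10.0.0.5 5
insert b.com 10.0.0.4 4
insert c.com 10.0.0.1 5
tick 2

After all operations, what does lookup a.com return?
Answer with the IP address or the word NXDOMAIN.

Op 1: tick 2 -> clock=2.
Op 2: tick 2 -> clock=4.
Op 3: tick 1 -> clock=5.
Op 4: tick 1 -> clock=6.
Op 5: insert c.com -> 10.0.0.2 (expiry=6+1=7). clock=6
Op 6: tick 1 -> clock=7. purged={c.com}
Op 7: insert c.com -> 10.0.0.1 (expiry=7+5=12). clock=7
Op 8: tick 2 -> clock=9.
Op 9: insert c.com -> 10.0.0.2 (expiry=9+5=14). clock=9
Op 10: insert b.com -> 10.0.0.1 (expiry=9+3=12). clock=9
Op 11: tick 2 -> clock=11.
Op 12: insert b.com -> 10.0.0.2 (expiry=11+2=13). clock=11
Op 13: tick 2 -> clock=13. purged={b.com}
Op 14: tick 1 -> clock=14. purged={c.com}
Op 15: insert a.com -> 10.0.0.5 (expiry=14+5=19). clock=14
Op 16: insert a.com -> 10.0.0.3 (expiry=14+2=16). clock=14
Op 17: insert a.com -> 10.0.0.5 (expiry=14+5=19). clock=14
Op 18: insert a.com -> 10.0.0.5 (expiry=14+2=16). clock=14
Op 19: insert a.com -> 10.0.0.2 (expiry=14+4=18). clock=14
Op 20: insert c.com -> 10.0.0.1 (expiry=14+4=18). clock=14
Op 21: insert c.com -> 10.0.0.5 (expiry=14+5=19). clock=14
Op 22: insert a.com -> 10.0.0.3 (expiry=14+5=19). clock=14
Op 23: insert a.com -> 10.0.0.2 (expiry=14+3=17). clock=14
Op 24: insert b.com -> 10.0.0.5 (expiry=14+5=19). clock=14
Op 25: insert b.com -> 10.0.0.4 (expiry=14+4=18). clock=14
Op 26: insert c.com -> 10.0.0.1 (expiry=14+5=19). clock=14
Op 27: tick 2 -> clock=16.
lookup a.com: present, ip=10.0.0.2 expiry=17 > clock=16

Answer: 10.0.0.2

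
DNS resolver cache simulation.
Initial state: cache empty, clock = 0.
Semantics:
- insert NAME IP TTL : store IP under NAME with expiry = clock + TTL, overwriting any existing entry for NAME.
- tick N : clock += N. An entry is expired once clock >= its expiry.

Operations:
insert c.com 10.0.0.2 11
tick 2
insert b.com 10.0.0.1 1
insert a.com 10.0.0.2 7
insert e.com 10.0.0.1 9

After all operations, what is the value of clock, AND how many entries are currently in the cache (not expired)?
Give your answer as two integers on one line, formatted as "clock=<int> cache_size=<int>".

Op 1: insert c.com -> 10.0.0.2 (expiry=0+11=11). clock=0
Op 2: tick 2 -> clock=2.
Op 3: insert b.com -> 10.0.0.1 (expiry=2+1=3). clock=2
Op 4: insert a.com -> 10.0.0.2 (expiry=2+7=9). clock=2
Op 5: insert e.com -> 10.0.0.1 (expiry=2+9=11). clock=2
Final clock = 2
Final cache (unexpired): {a.com,b.com,c.com,e.com} -> size=4

Answer: clock=2 cache_size=4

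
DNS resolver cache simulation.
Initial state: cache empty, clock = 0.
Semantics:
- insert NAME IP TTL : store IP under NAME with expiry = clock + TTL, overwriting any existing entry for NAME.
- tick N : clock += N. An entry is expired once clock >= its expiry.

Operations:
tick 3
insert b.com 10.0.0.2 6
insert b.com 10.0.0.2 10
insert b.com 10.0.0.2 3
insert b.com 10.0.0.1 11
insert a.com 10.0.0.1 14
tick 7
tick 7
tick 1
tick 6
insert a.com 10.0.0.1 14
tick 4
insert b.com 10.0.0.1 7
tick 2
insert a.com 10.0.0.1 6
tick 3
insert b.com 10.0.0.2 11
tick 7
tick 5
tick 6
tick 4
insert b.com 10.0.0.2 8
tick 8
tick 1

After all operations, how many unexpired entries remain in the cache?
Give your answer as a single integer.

Op 1: tick 3 -> clock=3.
Op 2: insert b.com -> 10.0.0.2 (expiry=3+6=9). clock=3
Op 3: insert b.com -> 10.0.0.2 (expiry=3+10=13). clock=3
Op 4: insert b.com -> 10.0.0.2 (expiry=3+3=6). clock=3
Op 5: insert b.com -> 10.0.0.1 (expiry=3+11=14). clock=3
Op 6: insert a.com -> 10.0.0.1 (expiry=3+14=17). clock=3
Op 7: tick 7 -> clock=10.
Op 8: tick 7 -> clock=17. purged={a.com,b.com}
Op 9: tick 1 -> clock=18.
Op 10: tick 6 -> clock=24.
Op 11: insert a.com -> 10.0.0.1 (expiry=24+14=38). clock=24
Op 12: tick 4 -> clock=28.
Op 13: insert b.com -> 10.0.0.1 (expiry=28+7=35). clock=28
Op 14: tick 2 -> clock=30.
Op 15: insert a.com -> 10.0.0.1 (expiry=30+6=36). clock=30
Op 16: tick 3 -> clock=33.
Op 17: insert b.com -> 10.0.0.2 (expiry=33+11=44). clock=33
Op 18: tick 7 -> clock=40. purged={a.com}
Op 19: tick 5 -> clock=45. purged={b.com}
Op 20: tick 6 -> clock=51.
Op 21: tick 4 -> clock=55.
Op 22: insert b.com -> 10.0.0.2 (expiry=55+8=63). clock=55
Op 23: tick 8 -> clock=63. purged={b.com}
Op 24: tick 1 -> clock=64.
Final cache (unexpired): {} -> size=0

Answer: 0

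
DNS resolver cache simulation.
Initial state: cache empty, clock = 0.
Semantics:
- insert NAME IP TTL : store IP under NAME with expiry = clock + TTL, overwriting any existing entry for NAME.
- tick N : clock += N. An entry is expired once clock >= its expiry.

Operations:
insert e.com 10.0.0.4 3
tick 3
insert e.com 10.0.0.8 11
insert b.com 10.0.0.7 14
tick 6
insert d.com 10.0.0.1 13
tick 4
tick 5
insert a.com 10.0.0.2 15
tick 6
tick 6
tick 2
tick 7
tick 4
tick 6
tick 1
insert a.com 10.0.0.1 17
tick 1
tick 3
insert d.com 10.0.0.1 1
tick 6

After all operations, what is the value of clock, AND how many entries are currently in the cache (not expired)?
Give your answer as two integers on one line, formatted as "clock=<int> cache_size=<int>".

Op 1: insert e.com -> 10.0.0.4 (expiry=0+3=3). clock=0
Op 2: tick 3 -> clock=3. purged={e.com}
Op 3: insert e.com -> 10.0.0.8 (expiry=3+11=14). clock=3
Op 4: insert b.com -> 10.0.0.7 (expiry=3+14=17). clock=3
Op 5: tick 6 -> clock=9.
Op 6: insert d.com -> 10.0.0.1 (expiry=9+13=22). clock=9
Op 7: tick 4 -> clock=13.
Op 8: tick 5 -> clock=18. purged={b.com,e.com}
Op 9: insert a.com -> 10.0.0.2 (expiry=18+15=33). clock=18
Op 10: tick 6 -> clock=24. purged={d.com}
Op 11: tick 6 -> clock=30.
Op 12: tick 2 -> clock=32.
Op 13: tick 7 -> clock=39. purged={a.com}
Op 14: tick 4 -> clock=43.
Op 15: tick 6 -> clock=49.
Op 16: tick 1 -> clock=50.
Op 17: insert a.com -> 10.0.0.1 (expiry=50+17=67). clock=50
Op 18: tick 1 -> clock=51.
Op 19: tick 3 -> clock=54.
Op 20: insert d.com -> 10.0.0.1 (expiry=54+1=55). clock=54
Op 21: tick 6 -> clock=60. purged={d.com}
Final clock = 60
Final cache (unexpired): {a.com} -> size=1

Answer: clock=60 cache_size=1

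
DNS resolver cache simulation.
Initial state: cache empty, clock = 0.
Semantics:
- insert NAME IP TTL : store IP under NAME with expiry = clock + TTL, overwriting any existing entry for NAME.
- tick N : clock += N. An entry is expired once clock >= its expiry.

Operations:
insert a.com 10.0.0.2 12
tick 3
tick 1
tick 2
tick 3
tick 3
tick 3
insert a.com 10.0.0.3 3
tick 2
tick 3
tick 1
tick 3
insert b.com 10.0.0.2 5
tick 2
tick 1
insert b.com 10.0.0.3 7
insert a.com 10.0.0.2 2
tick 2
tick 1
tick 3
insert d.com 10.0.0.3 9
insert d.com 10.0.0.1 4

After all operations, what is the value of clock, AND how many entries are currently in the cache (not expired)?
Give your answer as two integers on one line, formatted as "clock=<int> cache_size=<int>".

Answer: clock=33 cache_size=2

Derivation:
Op 1: insert a.com -> 10.0.0.2 (expiry=0+12=12). clock=0
Op 2: tick 3 -> clock=3.
Op 3: tick 1 -> clock=4.
Op 4: tick 2 -> clock=6.
Op 5: tick 3 -> clock=9.
Op 6: tick 3 -> clock=12. purged={a.com}
Op 7: tick 3 -> clock=15.
Op 8: insert a.com -> 10.0.0.3 (expiry=15+3=18). clock=15
Op 9: tick 2 -> clock=17.
Op 10: tick 3 -> clock=20. purged={a.com}
Op 11: tick 1 -> clock=21.
Op 12: tick 3 -> clock=24.
Op 13: insert b.com -> 10.0.0.2 (expiry=24+5=29). clock=24
Op 14: tick 2 -> clock=26.
Op 15: tick 1 -> clock=27.
Op 16: insert b.com -> 10.0.0.3 (expiry=27+7=34). clock=27
Op 17: insert a.com -> 10.0.0.2 (expiry=27+2=29). clock=27
Op 18: tick 2 -> clock=29. purged={a.com}
Op 19: tick 1 -> clock=30.
Op 20: tick 3 -> clock=33.
Op 21: insert d.com -> 10.0.0.3 (expiry=33+9=42). clock=33
Op 22: insert d.com -> 10.0.0.1 (expiry=33+4=37). clock=33
Final clock = 33
Final cache (unexpired): {b.com,d.com} -> size=2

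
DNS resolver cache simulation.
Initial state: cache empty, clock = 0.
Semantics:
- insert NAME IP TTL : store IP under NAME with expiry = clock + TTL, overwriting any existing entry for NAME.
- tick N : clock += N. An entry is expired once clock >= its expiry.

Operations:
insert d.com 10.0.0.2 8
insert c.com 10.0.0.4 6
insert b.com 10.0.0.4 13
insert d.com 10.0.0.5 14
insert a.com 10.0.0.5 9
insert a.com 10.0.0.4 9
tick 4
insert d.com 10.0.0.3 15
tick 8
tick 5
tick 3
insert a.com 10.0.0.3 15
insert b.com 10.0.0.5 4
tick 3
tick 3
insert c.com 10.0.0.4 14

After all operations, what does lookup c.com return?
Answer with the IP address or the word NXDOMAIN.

Op 1: insert d.com -> 10.0.0.2 (expiry=0+8=8). clock=0
Op 2: insert c.com -> 10.0.0.4 (expiry=0+6=6). clock=0
Op 3: insert b.com -> 10.0.0.4 (expiry=0+13=13). clock=0
Op 4: insert d.com -> 10.0.0.5 (expiry=0+14=14). clock=0
Op 5: insert a.com -> 10.0.0.5 (expiry=0+9=9). clock=0
Op 6: insert a.com -> 10.0.0.4 (expiry=0+9=9). clock=0
Op 7: tick 4 -> clock=4.
Op 8: insert d.com -> 10.0.0.3 (expiry=4+15=19). clock=4
Op 9: tick 8 -> clock=12. purged={a.com,c.com}
Op 10: tick 5 -> clock=17. purged={b.com}
Op 11: tick 3 -> clock=20. purged={d.com}
Op 12: insert a.com -> 10.0.0.3 (expiry=20+15=35). clock=20
Op 13: insert b.com -> 10.0.0.5 (expiry=20+4=24). clock=20
Op 14: tick 3 -> clock=23.
Op 15: tick 3 -> clock=26. purged={b.com}
Op 16: insert c.com -> 10.0.0.4 (expiry=26+14=40). clock=26
lookup c.com: present, ip=10.0.0.4 expiry=40 > clock=26

Answer: 10.0.0.4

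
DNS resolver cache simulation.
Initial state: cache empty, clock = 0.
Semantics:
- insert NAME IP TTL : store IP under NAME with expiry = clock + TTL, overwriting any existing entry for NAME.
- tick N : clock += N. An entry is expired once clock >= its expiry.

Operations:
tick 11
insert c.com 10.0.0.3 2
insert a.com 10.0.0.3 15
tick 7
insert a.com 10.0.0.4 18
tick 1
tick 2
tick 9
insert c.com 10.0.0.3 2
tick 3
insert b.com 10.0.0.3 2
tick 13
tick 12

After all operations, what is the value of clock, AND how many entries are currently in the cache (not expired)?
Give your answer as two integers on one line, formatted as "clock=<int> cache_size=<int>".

Answer: clock=58 cache_size=0

Derivation:
Op 1: tick 11 -> clock=11.
Op 2: insert c.com -> 10.0.0.3 (expiry=11+2=13). clock=11
Op 3: insert a.com -> 10.0.0.3 (expiry=11+15=26). clock=11
Op 4: tick 7 -> clock=18. purged={c.com}
Op 5: insert a.com -> 10.0.0.4 (expiry=18+18=36). clock=18
Op 6: tick 1 -> clock=19.
Op 7: tick 2 -> clock=21.
Op 8: tick 9 -> clock=30.
Op 9: insert c.com -> 10.0.0.3 (expiry=30+2=32). clock=30
Op 10: tick 3 -> clock=33. purged={c.com}
Op 11: insert b.com -> 10.0.0.3 (expiry=33+2=35). clock=33
Op 12: tick 13 -> clock=46. purged={a.com,b.com}
Op 13: tick 12 -> clock=58.
Final clock = 58
Final cache (unexpired): {} -> size=0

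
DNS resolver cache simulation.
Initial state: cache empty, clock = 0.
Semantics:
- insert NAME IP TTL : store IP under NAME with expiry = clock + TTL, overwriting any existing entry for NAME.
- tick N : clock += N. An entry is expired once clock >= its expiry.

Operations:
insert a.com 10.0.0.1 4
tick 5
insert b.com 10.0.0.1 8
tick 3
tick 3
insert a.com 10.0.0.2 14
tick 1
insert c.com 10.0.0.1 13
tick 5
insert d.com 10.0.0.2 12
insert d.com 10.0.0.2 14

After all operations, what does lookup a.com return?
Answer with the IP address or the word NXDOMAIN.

Op 1: insert a.com -> 10.0.0.1 (expiry=0+4=4). clock=0
Op 2: tick 5 -> clock=5. purged={a.com}
Op 3: insert b.com -> 10.0.0.1 (expiry=5+8=13). clock=5
Op 4: tick 3 -> clock=8.
Op 5: tick 3 -> clock=11.
Op 6: insert a.com -> 10.0.0.2 (expiry=11+14=25). clock=11
Op 7: tick 1 -> clock=12.
Op 8: insert c.com -> 10.0.0.1 (expiry=12+13=25). clock=12
Op 9: tick 5 -> clock=17. purged={b.com}
Op 10: insert d.com -> 10.0.0.2 (expiry=17+12=29). clock=17
Op 11: insert d.com -> 10.0.0.2 (expiry=17+14=31). clock=17
lookup a.com: present, ip=10.0.0.2 expiry=25 > clock=17

Answer: 10.0.0.2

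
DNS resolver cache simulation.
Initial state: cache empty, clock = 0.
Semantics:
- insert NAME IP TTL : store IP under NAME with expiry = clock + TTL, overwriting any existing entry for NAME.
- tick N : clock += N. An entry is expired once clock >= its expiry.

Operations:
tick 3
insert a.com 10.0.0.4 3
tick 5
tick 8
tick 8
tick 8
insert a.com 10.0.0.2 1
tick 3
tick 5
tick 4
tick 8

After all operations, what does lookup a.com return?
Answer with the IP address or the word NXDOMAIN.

Op 1: tick 3 -> clock=3.
Op 2: insert a.com -> 10.0.0.4 (expiry=3+3=6). clock=3
Op 3: tick 5 -> clock=8. purged={a.com}
Op 4: tick 8 -> clock=16.
Op 5: tick 8 -> clock=24.
Op 6: tick 8 -> clock=32.
Op 7: insert a.com -> 10.0.0.2 (expiry=32+1=33). clock=32
Op 8: tick 3 -> clock=35. purged={a.com}
Op 9: tick 5 -> clock=40.
Op 10: tick 4 -> clock=44.
Op 11: tick 8 -> clock=52.
lookup a.com: not in cache (expired or never inserted)

Answer: NXDOMAIN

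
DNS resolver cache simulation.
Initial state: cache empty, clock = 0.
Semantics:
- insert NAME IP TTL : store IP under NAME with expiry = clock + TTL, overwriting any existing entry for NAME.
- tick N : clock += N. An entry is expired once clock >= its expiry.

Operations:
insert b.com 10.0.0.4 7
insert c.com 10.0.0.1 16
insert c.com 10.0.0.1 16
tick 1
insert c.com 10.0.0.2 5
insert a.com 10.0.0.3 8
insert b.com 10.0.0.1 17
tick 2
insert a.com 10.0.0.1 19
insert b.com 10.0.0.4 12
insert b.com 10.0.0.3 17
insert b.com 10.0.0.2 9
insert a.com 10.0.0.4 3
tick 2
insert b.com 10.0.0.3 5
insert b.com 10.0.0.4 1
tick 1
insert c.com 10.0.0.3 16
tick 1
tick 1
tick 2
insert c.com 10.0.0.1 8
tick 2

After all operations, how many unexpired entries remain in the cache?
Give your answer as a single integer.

Answer: 1

Derivation:
Op 1: insert b.com -> 10.0.0.4 (expiry=0+7=7). clock=0
Op 2: insert c.com -> 10.0.0.1 (expiry=0+16=16). clock=0
Op 3: insert c.com -> 10.0.0.1 (expiry=0+16=16). clock=0
Op 4: tick 1 -> clock=1.
Op 5: insert c.com -> 10.0.0.2 (expiry=1+5=6). clock=1
Op 6: insert a.com -> 10.0.0.3 (expiry=1+8=9). clock=1
Op 7: insert b.com -> 10.0.0.1 (expiry=1+17=18). clock=1
Op 8: tick 2 -> clock=3.
Op 9: insert a.com -> 10.0.0.1 (expiry=3+19=22). clock=3
Op 10: insert b.com -> 10.0.0.4 (expiry=3+12=15). clock=3
Op 11: insert b.com -> 10.0.0.3 (expiry=3+17=20). clock=3
Op 12: insert b.com -> 10.0.0.2 (expiry=3+9=12). clock=3
Op 13: insert a.com -> 10.0.0.4 (expiry=3+3=6). clock=3
Op 14: tick 2 -> clock=5.
Op 15: insert b.com -> 10.0.0.3 (expiry=5+5=10). clock=5
Op 16: insert b.com -> 10.0.0.4 (expiry=5+1=6). clock=5
Op 17: tick 1 -> clock=6. purged={a.com,b.com,c.com}
Op 18: insert c.com -> 10.0.0.3 (expiry=6+16=22). clock=6
Op 19: tick 1 -> clock=7.
Op 20: tick 1 -> clock=8.
Op 21: tick 2 -> clock=10.
Op 22: insert c.com -> 10.0.0.1 (expiry=10+8=18). clock=10
Op 23: tick 2 -> clock=12.
Final cache (unexpired): {c.com} -> size=1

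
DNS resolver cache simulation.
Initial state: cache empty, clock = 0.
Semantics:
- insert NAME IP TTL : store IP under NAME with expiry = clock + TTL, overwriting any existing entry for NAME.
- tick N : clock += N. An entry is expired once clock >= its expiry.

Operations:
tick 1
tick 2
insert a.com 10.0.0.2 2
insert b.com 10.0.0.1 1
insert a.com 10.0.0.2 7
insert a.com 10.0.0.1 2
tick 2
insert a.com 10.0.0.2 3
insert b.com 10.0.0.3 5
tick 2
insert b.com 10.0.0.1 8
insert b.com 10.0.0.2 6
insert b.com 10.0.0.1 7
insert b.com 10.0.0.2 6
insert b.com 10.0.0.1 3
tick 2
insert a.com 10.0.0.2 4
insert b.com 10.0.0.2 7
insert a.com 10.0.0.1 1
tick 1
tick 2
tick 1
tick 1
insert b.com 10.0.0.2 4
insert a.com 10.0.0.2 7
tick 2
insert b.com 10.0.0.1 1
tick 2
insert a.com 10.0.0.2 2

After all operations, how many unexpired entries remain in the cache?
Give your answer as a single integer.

Answer: 1

Derivation:
Op 1: tick 1 -> clock=1.
Op 2: tick 2 -> clock=3.
Op 3: insert a.com -> 10.0.0.2 (expiry=3+2=5). clock=3
Op 4: insert b.com -> 10.0.0.1 (expiry=3+1=4). clock=3
Op 5: insert a.com -> 10.0.0.2 (expiry=3+7=10). clock=3
Op 6: insert a.com -> 10.0.0.1 (expiry=3+2=5). clock=3
Op 7: tick 2 -> clock=5. purged={a.com,b.com}
Op 8: insert a.com -> 10.0.0.2 (expiry=5+3=8). clock=5
Op 9: insert b.com -> 10.0.0.3 (expiry=5+5=10). clock=5
Op 10: tick 2 -> clock=7.
Op 11: insert b.com -> 10.0.0.1 (expiry=7+8=15). clock=7
Op 12: insert b.com -> 10.0.0.2 (expiry=7+6=13). clock=7
Op 13: insert b.com -> 10.0.0.1 (expiry=7+7=14). clock=7
Op 14: insert b.com -> 10.0.0.2 (expiry=7+6=13). clock=7
Op 15: insert b.com -> 10.0.0.1 (expiry=7+3=10). clock=7
Op 16: tick 2 -> clock=9. purged={a.com}
Op 17: insert a.com -> 10.0.0.2 (expiry=9+4=13). clock=9
Op 18: insert b.com -> 10.0.0.2 (expiry=9+7=16). clock=9
Op 19: insert a.com -> 10.0.0.1 (expiry=9+1=10). clock=9
Op 20: tick 1 -> clock=10. purged={a.com}
Op 21: tick 2 -> clock=12.
Op 22: tick 1 -> clock=13.
Op 23: tick 1 -> clock=14.
Op 24: insert b.com -> 10.0.0.2 (expiry=14+4=18). clock=14
Op 25: insert a.com -> 10.0.0.2 (expiry=14+7=21). clock=14
Op 26: tick 2 -> clock=16.
Op 27: insert b.com -> 10.0.0.1 (expiry=16+1=17). clock=16
Op 28: tick 2 -> clock=18. purged={b.com}
Op 29: insert a.com -> 10.0.0.2 (expiry=18+2=20). clock=18
Final cache (unexpired): {a.com} -> size=1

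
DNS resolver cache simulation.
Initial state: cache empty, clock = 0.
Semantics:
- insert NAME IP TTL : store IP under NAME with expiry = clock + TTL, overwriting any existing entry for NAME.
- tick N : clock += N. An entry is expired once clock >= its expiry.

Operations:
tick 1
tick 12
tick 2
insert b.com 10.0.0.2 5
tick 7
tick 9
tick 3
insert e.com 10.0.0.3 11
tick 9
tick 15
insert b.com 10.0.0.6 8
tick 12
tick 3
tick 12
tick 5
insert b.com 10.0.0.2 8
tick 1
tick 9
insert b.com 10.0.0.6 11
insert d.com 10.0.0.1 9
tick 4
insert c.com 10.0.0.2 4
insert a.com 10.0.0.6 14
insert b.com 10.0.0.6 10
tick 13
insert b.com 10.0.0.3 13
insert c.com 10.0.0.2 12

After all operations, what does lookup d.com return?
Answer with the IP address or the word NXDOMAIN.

Op 1: tick 1 -> clock=1.
Op 2: tick 12 -> clock=13.
Op 3: tick 2 -> clock=15.
Op 4: insert b.com -> 10.0.0.2 (expiry=15+5=20). clock=15
Op 5: tick 7 -> clock=22. purged={b.com}
Op 6: tick 9 -> clock=31.
Op 7: tick 3 -> clock=34.
Op 8: insert e.com -> 10.0.0.3 (expiry=34+11=45). clock=34
Op 9: tick 9 -> clock=43.
Op 10: tick 15 -> clock=58. purged={e.com}
Op 11: insert b.com -> 10.0.0.6 (expiry=58+8=66). clock=58
Op 12: tick 12 -> clock=70. purged={b.com}
Op 13: tick 3 -> clock=73.
Op 14: tick 12 -> clock=85.
Op 15: tick 5 -> clock=90.
Op 16: insert b.com -> 10.0.0.2 (expiry=90+8=98). clock=90
Op 17: tick 1 -> clock=91.
Op 18: tick 9 -> clock=100. purged={b.com}
Op 19: insert b.com -> 10.0.0.6 (expiry=100+11=111). clock=100
Op 20: insert d.com -> 10.0.0.1 (expiry=100+9=109). clock=100
Op 21: tick 4 -> clock=104.
Op 22: insert c.com -> 10.0.0.2 (expiry=104+4=108). clock=104
Op 23: insert a.com -> 10.0.0.6 (expiry=104+14=118). clock=104
Op 24: insert b.com -> 10.0.0.6 (expiry=104+10=114). clock=104
Op 25: tick 13 -> clock=117. purged={b.com,c.com,d.com}
Op 26: insert b.com -> 10.0.0.3 (expiry=117+13=130). clock=117
Op 27: insert c.com -> 10.0.0.2 (expiry=117+12=129). clock=117
lookup d.com: not in cache (expired or never inserted)

Answer: NXDOMAIN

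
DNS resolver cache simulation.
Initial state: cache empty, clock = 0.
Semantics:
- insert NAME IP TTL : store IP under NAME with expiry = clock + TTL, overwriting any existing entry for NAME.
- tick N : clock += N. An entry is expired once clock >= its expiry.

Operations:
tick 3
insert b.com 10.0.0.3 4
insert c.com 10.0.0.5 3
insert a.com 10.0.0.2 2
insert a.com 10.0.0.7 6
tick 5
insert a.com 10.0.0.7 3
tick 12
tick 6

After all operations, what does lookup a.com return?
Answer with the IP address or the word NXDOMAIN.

Answer: NXDOMAIN

Derivation:
Op 1: tick 3 -> clock=3.
Op 2: insert b.com -> 10.0.0.3 (expiry=3+4=7). clock=3
Op 3: insert c.com -> 10.0.0.5 (expiry=3+3=6). clock=3
Op 4: insert a.com -> 10.0.0.2 (expiry=3+2=5). clock=3
Op 5: insert a.com -> 10.0.0.7 (expiry=3+6=9). clock=3
Op 6: tick 5 -> clock=8. purged={b.com,c.com}
Op 7: insert a.com -> 10.0.0.7 (expiry=8+3=11). clock=8
Op 8: tick 12 -> clock=20. purged={a.com}
Op 9: tick 6 -> clock=26.
lookup a.com: not in cache (expired or never inserted)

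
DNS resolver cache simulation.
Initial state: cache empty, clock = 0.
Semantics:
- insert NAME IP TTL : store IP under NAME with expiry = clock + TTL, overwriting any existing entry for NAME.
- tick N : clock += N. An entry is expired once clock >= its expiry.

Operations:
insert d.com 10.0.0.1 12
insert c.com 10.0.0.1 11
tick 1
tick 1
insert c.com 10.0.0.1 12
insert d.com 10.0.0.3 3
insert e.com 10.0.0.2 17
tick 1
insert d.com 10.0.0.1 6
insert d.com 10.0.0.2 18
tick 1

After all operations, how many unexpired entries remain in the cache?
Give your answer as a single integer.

Op 1: insert d.com -> 10.0.0.1 (expiry=0+12=12). clock=0
Op 2: insert c.com -> 10.0.0.1 (expiry=0+11=11). clock=0
Op 3: tick 1 -> clock=1.
Op 4: tick 1 -> clock=2.
Op 5: insert c.com -> 10.0.0.1 (expiry=2+12=14). clock=2
Op 6: insert d.com -> 10.0.0.3 (expiry=2+3=5). clock=2
Op 7: insert e.com -> 10.0.0.2 (expiry=2+17=19). clock=2
Op 8: tick 1 -> clock=3.
Op 9: insert d.com -> 10.0.0.1 (expiry=3+6=9). clock=3
Op 10: insert d.com -> 10.0.0.2 (expiry=3+18=21). clock=3
Op 11: tick 1 -> clock=4.
Final cache (unexpired): {c.com,d.com,e.com} -> size=3

Answer: 3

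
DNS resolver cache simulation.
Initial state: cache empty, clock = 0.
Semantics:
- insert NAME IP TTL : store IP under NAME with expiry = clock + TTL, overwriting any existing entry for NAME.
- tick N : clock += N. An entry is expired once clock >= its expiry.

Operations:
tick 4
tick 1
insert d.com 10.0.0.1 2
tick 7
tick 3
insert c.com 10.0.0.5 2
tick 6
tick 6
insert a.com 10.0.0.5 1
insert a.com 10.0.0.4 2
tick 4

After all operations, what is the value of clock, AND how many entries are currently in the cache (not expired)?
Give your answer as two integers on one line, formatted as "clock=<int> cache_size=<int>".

Answer: clock=31 cache_size=0

Derivation:
Op 1: tick 4 -> clock=4.
Op 2: tick 1 -> clock=5.
Op 3: insert d.com -> 10.0.0.1 (expiry=5+2=7). clock=5
Op 4: tick 7 -> clock=12. purged={d.com}
Op 5: tick 3 -> clock=15.
Op 6: insert c.com -> 10.0.0.5 (expiry=15+2=17). clock=15
Op 7: tick 6 -> clock=21. purged={c.com}
Op 8: tick 6 -> clock=27.
Op 9: insert a.com -> 10.0.0.5 (expiry=27+1=28). clock=27
Op 10: insert a.com -> 10.0.0.4 (expiry=27+2=29). clock=27
Op 11: tick 4 -> clock=31. purged={a.com}
Final clock = 31
Final cache (unexpired): {} -> size=0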